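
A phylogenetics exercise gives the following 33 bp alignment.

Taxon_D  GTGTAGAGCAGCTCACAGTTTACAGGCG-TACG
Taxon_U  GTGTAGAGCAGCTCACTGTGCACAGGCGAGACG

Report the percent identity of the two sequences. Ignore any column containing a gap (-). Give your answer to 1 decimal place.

87.5%

Excluding the 1 gap column leaves 32 comparable sites.
The sequences differ at positions 17 (A/T), 20 (T/G), 21 (T/C), 30 (T/G).
28 of the 32 comparable sites match, so the percent identity is 28/32 × 100 = 87.5%.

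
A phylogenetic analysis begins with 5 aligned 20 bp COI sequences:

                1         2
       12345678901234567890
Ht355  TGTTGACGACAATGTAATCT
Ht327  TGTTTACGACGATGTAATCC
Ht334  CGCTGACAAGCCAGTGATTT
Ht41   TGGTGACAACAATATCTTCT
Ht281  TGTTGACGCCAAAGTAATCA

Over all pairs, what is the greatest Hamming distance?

11

Pairwise Hamming distances:
  Ht355 vs Ht327: 3
  Ht355 vs Ht334: 9
  Ht355 vs Ht41: 5
  Ht355 vs Ht281: 3
  Ht327 vs Ht334: 11
  Ht327 vs Ht41: 8
  Ht327 vs Ht281: 5
  Ht334 vs Ht41: 10
  Ht334 vs Ht281: 10
  Ht41 vs Ht281: 8
The largest is 11, between Ht327 and Ht334.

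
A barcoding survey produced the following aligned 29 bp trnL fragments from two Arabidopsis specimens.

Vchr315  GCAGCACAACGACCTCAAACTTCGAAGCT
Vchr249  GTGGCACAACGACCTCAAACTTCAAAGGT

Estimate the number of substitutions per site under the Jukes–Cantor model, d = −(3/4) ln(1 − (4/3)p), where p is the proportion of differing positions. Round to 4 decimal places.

Differing sites — 2:C/T; 3:A/G; 24:G/A; 28:C/G.
p = 4/29 = 0.137931.
d = −0.75 · ln(1 − (4/3)·0.137931) = −0.75 · ln(0.816092) = −0.75 · (-0.203228) = 0.1524.

0.1524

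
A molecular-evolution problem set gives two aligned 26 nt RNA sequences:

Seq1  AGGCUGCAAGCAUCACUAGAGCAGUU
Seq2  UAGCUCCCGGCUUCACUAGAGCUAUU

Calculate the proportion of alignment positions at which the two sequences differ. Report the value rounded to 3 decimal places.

0.308

Mismatches occur at site 1 (A/U), site 2 (G/A), site 6 (G/C), site 8 (A/C), site 9 (A/G), site 12 (A/U), site 23 (A/U), site 24 (G/A).
There are 8 differences over 26 sites, so p = 8/26 = 0.308.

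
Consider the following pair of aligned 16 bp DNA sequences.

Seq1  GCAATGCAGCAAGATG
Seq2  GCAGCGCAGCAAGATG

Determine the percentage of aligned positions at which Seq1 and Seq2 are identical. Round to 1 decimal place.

The sequences differ at positions 4 (A/G), 5 (T/C).
14 of the 16 sites match, so the percent identity is 14/16 × 100 = 87.5%.

87.5%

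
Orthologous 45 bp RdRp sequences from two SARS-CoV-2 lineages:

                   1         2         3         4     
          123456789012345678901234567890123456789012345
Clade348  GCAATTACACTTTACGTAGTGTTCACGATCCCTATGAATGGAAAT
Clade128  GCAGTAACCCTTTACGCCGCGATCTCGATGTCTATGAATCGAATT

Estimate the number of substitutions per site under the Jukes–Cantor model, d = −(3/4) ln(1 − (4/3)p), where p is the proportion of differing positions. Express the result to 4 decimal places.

0.3295

Mismatches occur at site 4 (A↔G), site 6 (T↔A), site 9 (A↔C), site 17 (T↔C), site 18 (A↔C), site 20 (T↔C), site 22 (T↔A), site 25 (A↔T), site 30 (C↔G), site 31 (C↔T), site 40 (G↔C), site 44 (A↔T).
p = 12/45 = 0.266667.
d = −0.75 · ln(1 − (4/3)·0.266667) = −0.75 · ln(0.644444) = −0.75 · (-0.439367) = 0.3295.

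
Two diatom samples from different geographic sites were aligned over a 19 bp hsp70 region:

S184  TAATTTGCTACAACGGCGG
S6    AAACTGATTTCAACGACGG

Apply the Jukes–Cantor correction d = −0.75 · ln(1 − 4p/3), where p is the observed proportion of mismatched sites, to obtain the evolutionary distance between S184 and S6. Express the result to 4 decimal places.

Differing sites — 1:T/A; 4:T/C; 6:T/G; 7:G/A; 8:C/T; 10:A/T; 16:G/A.
p = 7/19 = 0.368421.
d = −0.75 · ln(1 − (4/3)·0.368421) = −0.75 · ln(0.508772) = −0.75 · (-0.675755) = 0.5068.

0.5068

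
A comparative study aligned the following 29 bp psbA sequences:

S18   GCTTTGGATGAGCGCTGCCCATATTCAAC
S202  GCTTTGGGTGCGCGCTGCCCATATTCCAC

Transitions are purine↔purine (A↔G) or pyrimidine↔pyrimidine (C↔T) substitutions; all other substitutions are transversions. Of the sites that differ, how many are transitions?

1

Differing sites — 8:A/G (Ti); 11:A/C (Tv); 27:A/C (Tv).
Of the 3 differences, 1 transition and 2 transversions, so the answer is 1.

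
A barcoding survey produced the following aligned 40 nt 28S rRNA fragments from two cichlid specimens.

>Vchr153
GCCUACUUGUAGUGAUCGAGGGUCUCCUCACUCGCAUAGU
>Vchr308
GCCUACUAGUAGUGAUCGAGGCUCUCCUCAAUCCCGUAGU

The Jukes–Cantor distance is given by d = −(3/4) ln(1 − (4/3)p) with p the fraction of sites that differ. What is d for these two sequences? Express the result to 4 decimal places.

0.1367

Differing sites — 8:U/A; 22:G/C; 31:C/A; 34:G/C; 36:A/G.
p = 5/40 = 0.125000.
d = −0.75 · ln(1 − (4/3)·0.125000) = −0.75 · ln(0.833333) = −0.75 · (-0.182322) = 0.1367.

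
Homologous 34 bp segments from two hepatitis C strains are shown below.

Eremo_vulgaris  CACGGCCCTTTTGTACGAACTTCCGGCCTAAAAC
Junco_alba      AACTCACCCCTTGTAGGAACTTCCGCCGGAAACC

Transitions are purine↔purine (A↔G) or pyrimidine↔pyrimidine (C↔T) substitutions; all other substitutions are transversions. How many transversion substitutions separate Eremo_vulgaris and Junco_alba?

Differing sites — 1:C/A (Tv); 4:G/T (Tv); 5:G/C (Tv); 6:C/A (Tv); 9:T/C (Ti); 10:T/C (Ti); 16:C/G (Tv); 26:G/C (Tv); 28:C/G (Tv); 29:T/G (Tv); 33:A/C (Tv).
Of the 11 differences, 2 transitions and 9 transversions, so the answer is 9.

9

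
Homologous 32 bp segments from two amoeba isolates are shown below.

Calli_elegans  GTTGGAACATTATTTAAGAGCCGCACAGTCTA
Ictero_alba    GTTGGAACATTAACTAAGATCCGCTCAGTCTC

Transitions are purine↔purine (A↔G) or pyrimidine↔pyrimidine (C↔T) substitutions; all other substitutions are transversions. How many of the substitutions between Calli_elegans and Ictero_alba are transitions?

1

Differing sites — 13:T/A (Tv); 14:T/C (Ti); 20:G/T (Tv); 25:A/T (Tv); 32:A/C (Tv).
Of the 5 differences, 1 transition and 4 transversions, so the answer is 1.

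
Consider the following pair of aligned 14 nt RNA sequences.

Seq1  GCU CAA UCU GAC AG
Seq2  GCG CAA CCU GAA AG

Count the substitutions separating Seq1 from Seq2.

The sequences differ at positions 3 (U/G), 7 (U/C), 12 (C/A).
That gives 3 mismatches out of 14 aligned sites, so the Hamming distance is 3.

3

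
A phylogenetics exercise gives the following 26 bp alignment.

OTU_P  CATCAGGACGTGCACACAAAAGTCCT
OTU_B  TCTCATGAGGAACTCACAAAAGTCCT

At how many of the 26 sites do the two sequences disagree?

7

Mismatches occur at site 1 (C↔T), site 2 (A↔C), site 6 (G↔T), site 9 (C↔G), site 11 (T↔A), site 12 (G↔A), site 14 (A↔T).
That gives 7 mismatches out of 26 aligned sites, so the Hamming distance is 7.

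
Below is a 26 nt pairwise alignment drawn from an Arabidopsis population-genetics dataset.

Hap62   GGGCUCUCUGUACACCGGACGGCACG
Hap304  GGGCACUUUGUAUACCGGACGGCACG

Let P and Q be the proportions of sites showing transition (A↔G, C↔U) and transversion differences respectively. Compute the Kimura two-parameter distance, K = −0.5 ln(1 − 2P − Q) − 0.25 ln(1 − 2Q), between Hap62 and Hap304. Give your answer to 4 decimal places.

0.1268

Differing sites — 5:U/A (Tv); 8:C/U (Ti); 13:C/U (Ti).
Of the 3 differences, 2 transitions and 1 transversion over 26 sites: P = 2/26 = 0.076923, Q = 1/26 = 0.038462.
d = −0.5·ln(0.807692) − 0.25·ln(0.923076) = −0.5·(-0.213574) − 0.25·(-0.080044) = 0.1268.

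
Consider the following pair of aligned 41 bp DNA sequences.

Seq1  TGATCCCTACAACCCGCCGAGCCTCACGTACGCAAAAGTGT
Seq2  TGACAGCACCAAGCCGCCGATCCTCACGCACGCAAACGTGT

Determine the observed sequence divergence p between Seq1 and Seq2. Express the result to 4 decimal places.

Differing sites — 4:T/C; 5:C/A; 6:C/G; 8:T/A; 9:A/C; 13:C/G; 21:G/T; 29:T/C; 37:A/C.
There are 9 differences over 41 sites, so p = 9/41 = 0.2195.

0.2195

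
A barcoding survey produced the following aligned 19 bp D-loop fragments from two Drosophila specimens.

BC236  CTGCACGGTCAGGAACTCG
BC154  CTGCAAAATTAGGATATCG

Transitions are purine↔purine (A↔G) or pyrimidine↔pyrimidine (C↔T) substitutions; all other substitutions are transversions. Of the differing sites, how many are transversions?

Mismatches occur at site 6 (C→A, transversion), site 7 (G→A, transition), site 8 (G→A, transition), site 10 (C→T, transition), site 15 (A→T, transversion), site 16 (C→A, transversion).
Of the 6 differences, 3 transitions and 3 transversions, so the answer is 3.

3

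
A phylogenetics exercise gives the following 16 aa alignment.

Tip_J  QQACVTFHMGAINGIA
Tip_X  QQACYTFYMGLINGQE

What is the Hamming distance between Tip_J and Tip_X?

5

Differing sites — 5:V/Y; 8:H/Y; 11:A/L; 15:I/Q; 16:A/E.
That gives 5 mismatches out of 16 aligned sites, so the Hamming distance is 5.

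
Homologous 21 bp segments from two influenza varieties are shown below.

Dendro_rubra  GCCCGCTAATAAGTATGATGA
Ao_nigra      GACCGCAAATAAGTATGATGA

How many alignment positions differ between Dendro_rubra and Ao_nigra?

Mismatches occur at site 2 (C→A), site 7 (T→A).
That gives 2 mismatches out of 21 aligned sites, so the Hamming distance is 2.

2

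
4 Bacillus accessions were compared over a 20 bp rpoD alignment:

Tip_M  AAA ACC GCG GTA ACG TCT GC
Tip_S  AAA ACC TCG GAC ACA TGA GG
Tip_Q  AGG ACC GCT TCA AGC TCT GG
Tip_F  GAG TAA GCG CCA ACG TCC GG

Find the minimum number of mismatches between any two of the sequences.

Pairwise Hamming distances:
  Tip_M vs Tip_S: 7
  Tip_M vs Tip_Q: 8
  Tip_M vs Tip_F: 9
  Tip_S vs Tip_Q: 11
  Tip_S vs Tip_F: 12
  Tip_Q vs Tip_F: 10
The smallest is 7, between Tip_M and Tip_S.

7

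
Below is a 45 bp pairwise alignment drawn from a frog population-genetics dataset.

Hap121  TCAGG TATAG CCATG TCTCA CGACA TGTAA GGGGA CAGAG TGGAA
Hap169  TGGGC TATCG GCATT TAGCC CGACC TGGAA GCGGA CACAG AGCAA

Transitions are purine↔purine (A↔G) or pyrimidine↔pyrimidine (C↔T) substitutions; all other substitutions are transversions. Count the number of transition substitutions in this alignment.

Differing sites — 2:C/G (Tv); 3:A/G (Ti); 5:G/C (Tv); 9:A/C (Tv); 11:C/G (Tv); 15:G/T (Tv); 17:C/A (Tv); 18:T/G (Tv); 20:A/C (Tv); 25:A/C (Tv); 28:T/G (Tv); 32:G/C (Tv); 38:G/C (Tv); 41:T/A (Tv); 43:G/C (Tv).
Of the 15 differences, 1 transition and 14 transversions, so the answer is 1.

1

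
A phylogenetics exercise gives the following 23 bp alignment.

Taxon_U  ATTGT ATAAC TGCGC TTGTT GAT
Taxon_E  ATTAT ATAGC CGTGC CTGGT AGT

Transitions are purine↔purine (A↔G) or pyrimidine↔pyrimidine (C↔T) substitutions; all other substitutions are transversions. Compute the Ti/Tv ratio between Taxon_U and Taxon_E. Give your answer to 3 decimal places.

The sequences differ at positions 4 (G/A, transition), 9 (A/G, transition), 11 (T/C, transition), 13 (C/T, transition), 16 (T/C, transition), 19 (T/G, transversion), 21 (G/A, transition), 22 (A/G, transition).
Of the 8 differences, 7 transitions and 1 transversion, so Ti/Tv = 7/1 = 7.000.

7.000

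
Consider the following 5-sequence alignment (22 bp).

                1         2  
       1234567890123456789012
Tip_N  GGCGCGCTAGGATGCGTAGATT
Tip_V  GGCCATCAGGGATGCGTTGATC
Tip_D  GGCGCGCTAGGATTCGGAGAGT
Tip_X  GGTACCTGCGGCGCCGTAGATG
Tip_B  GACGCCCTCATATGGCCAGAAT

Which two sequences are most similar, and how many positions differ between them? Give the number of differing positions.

Pairwise Hamming distances:
  Tip_N vs Tip_V: 7
  Tip_N vs Tip_D: 3
  Tip_N vs Tip_X: 10
  Tip_N vs Tip_B: 9
  Tip_V vs Tip_D: 10
  Tip_V vs Tip_X: 12
  Tip_V vs Tip_B: 14
  Tip_D vs Tip_X: 12
  Tip_D vs Tip_B: 10
  Tip_X vs Tip_B: 15
The smallest is 3, between Tip_N and Tip_D.

3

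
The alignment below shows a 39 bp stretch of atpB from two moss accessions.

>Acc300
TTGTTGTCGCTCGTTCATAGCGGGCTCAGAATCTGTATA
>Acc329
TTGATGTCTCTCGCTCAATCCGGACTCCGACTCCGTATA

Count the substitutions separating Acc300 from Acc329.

Mismatches occur at site 4 (T→A), site 9 (G→T), site 14 (T→C), site 18 (T→A), site 19 (A→T), site 20 (G→C), site 24 (G→A), site 28 (A→C), site 31 (A→C), site 34 (T→C).
That gives 10 mismatches out of 39 aligned sites, so the Hamming distance is 10.

10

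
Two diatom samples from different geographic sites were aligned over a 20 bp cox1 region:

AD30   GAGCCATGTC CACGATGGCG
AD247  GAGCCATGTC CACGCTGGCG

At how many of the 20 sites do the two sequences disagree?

Differing sites — 15:A/C.
That gives 1 mismatch out of 20 aligned sites, so the Hamming distance is 1.

1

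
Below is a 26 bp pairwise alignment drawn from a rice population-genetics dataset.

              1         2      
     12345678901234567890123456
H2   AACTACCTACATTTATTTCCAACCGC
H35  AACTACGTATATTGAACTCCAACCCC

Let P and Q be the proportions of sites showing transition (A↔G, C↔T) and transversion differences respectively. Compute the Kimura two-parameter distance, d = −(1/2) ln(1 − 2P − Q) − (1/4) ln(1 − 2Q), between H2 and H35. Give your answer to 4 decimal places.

0.2758

Differing sites — 7:C/G (Tv); 10:C/T (Ti); 14:T/G (Tv); 16:T/A (Tv); 17:T/C (Ti); 25:G/C (Tv).
Of the 6 differences, 2 transitions and 4 transversions over 26 sites: P = 2/26 = 0.076923, Q = 4/26 = 0.153846.
d = −0.5·ln(0.692308) − 0.25·ln(0.692308) = −0.5·(-0.367724) − 0.25·(-0.367724) = 0.2758.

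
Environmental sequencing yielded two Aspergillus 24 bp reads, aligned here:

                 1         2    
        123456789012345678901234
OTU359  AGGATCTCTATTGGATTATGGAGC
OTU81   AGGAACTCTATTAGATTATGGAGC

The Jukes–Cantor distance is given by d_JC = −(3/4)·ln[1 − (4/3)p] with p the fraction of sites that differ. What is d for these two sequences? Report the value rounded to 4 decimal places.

Differing sites — 5:T/A; 13:G/A.
p = 2/24 = 0.083333.
d = −0.75 · ln(1 − (4/3)·0.083333) = −0.75 · ln(0.888889) = −0.75 · (-0.117783) = 0.0883.

0.0883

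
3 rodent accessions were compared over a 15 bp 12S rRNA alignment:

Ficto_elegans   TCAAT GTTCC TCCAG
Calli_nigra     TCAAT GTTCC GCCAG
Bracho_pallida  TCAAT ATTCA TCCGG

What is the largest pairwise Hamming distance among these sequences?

Pairwise Hamming distances:
  Ficto_elegans vs Calli_nigra: 1
  Ficto_elegans vs Bracho_pallida: 3
  Calli_nigra vs Bracho_pallida: 4
The largest is 4, between Calli_nigra and Bracho_pallida.

4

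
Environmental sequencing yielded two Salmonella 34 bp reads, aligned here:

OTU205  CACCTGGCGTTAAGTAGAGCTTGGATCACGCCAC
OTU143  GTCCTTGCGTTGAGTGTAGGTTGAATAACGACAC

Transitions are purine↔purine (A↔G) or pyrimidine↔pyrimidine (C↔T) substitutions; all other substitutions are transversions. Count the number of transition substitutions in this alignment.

Mismatches occur at site 1 (C/G, transversion), site 2 (A/T, transversion), site 6 (G/T, transversion), site 12 (A/G, transition), site 16 (A/G, transition), site 17 (G/T, transversion), site 20 (C/G, transversion), site 24 (G/A, transition), site 27 (C/A, transversion), site 31 (C/A, transversion).
Of the 10 differences, 3 transitions and 7 transversions, so the answer is 3.

3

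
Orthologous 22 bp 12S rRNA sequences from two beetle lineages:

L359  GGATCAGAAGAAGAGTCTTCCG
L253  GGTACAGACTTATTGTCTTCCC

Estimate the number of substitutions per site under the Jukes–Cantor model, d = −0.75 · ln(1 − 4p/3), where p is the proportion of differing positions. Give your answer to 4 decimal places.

The sequences differ at positions 3 (A/T), 4 (T/A), 9 (A/C), 10 (G/T), 11 (A/T), 13 (G/T), 14 (A/T), 22 (G/C).
p = 8/22 = 0.363636.
d = −0.75 · ln(1 − (4/3)·0.363636) = −0.75 · ln(0.515152) = −0.75 · (-0.663293) = 0.4975.

0.4975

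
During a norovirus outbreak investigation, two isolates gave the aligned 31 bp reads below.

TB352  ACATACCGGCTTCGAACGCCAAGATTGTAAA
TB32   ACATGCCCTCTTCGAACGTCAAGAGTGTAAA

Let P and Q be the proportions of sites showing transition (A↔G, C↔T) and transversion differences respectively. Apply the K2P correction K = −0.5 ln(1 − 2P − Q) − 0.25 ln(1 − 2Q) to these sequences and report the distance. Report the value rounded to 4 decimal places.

0.1817

Differing sites — 5:A/G (Ti); 8:G/C (Tv); 9:G/T (Tv); 19:C/T (Ti); 25:T/G (Tv).
Of the 5 differences, 2 transitions and 3 transversions over 31 sites: P = 2/31 = 0.064516, Q = 3/31 = 0.096774.
d = −0.5·ln(0.774194) − 0.25·ln(0.806452) = −0.5·(-0.255933) − 0.25·(-0.215111) = 0.1817.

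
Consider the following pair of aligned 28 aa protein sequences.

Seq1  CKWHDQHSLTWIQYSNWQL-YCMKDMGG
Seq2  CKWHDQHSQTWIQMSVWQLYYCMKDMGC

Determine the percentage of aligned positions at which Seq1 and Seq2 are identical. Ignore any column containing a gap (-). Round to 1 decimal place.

85.2%

Excluding the 1 gap column leaves 27 comparable sites.
Mismatches occur at site 9 (L↔Q), site 14 (Y↔M), site 16 (N↔V), site 28 (G↔C).
23 of the 27 comparable sites match, so the percent identity is 23/27 × 100 = 85.2%.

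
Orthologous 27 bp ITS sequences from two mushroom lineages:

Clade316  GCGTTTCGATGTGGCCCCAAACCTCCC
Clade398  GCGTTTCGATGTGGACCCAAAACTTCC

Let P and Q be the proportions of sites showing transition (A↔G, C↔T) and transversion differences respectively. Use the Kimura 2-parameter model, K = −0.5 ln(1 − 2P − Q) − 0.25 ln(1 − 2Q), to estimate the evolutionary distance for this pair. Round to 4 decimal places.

0.1203

The sequences differ at positions 15 (C/A, transversion), 22 (C/A, transversion), 25 (C/T, transition).
Of the 3 differences, 1 transition and 2 transversions over 27 sites: P = 1/27 = 0.037037, Q = 2/27 = 0.074074.
d = −0.5·ln(0.851852) − 0.25·ln(0.851852) = −0.5·(-0.160342) − 0.25·(-0.160342) = 0.1203.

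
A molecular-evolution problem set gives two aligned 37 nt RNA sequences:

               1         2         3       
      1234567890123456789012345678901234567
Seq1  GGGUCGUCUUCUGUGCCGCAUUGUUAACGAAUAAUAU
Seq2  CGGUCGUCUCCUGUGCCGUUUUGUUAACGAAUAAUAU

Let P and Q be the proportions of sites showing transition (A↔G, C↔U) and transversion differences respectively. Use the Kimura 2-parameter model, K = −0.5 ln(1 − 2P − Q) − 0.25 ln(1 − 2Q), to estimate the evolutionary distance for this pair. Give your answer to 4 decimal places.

Mismatches occur at site 1 (G/C, transversion), site 10 (U/C, transition), site 19 (C/U, transition), site 20 (A/U, transversion).
Of the 4 differences, 2 transitions and 2 transversions over 37 sites: P = 2/37 = 0.054054, Q = 2/37 = 0.054054.
d = −0.5·ln(0.837838) − 0.25·ln(0.891892) = −0.5·(-0.176931) − 0.25·(-0.114410) = 0.1171.

0.1171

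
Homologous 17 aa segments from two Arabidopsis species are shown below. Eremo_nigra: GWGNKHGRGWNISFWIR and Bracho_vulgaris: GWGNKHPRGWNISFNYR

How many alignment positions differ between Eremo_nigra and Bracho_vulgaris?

3

The sequences differ at positions 7 (G/P), 15 (W/N), 16 (I/Y).
That gives 3 mismatches out of 17 aligned sites, so the Hamming distance is 3.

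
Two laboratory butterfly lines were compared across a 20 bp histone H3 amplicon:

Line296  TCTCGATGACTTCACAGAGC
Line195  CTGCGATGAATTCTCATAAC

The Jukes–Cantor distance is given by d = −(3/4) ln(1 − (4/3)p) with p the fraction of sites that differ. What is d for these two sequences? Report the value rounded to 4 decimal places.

0.4715

Mismatches occur at site 1 (T→C), site 2 (C→T), site 3 (T→G), site 10 (C→A), site 14 (A→T), site 17 (G→T), site 19 (G→A).
p = 7/20 = 0.350000.
d = −0.75 · ln(1 − (4/3)·0.350000) = −0.75 · ln(0.533333) = −0.75 · (-0.628609) = 0.4715.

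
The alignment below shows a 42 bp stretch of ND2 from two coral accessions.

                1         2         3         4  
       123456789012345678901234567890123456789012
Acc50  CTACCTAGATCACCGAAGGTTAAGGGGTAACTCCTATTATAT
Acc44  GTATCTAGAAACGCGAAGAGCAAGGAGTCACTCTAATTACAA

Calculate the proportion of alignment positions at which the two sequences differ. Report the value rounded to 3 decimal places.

The sequences differ at positions 1 (C/G), 4 (C/T), 10 (T/A), 11 (C/A), 12 (A/C), 13 (C/G), 19 (G/A), 20 (T/G), 21 (T/C), 26 (G/A), 29 (A/C), 34 (C/T), 35 (T/A), 40 (T/C), 42 (T/A).
There are 15 differences over 42 sites, so p = 15/42 = 0.357.

0.357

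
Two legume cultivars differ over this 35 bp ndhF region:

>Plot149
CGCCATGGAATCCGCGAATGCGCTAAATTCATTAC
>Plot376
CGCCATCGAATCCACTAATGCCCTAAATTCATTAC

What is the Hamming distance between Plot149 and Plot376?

Differing sites — 7:G/C; 14:G/A; 16:G/T; 22:G/C.
That gives 4 mismatches out of 35 aligned sites, so the Hamming distance is 4.

4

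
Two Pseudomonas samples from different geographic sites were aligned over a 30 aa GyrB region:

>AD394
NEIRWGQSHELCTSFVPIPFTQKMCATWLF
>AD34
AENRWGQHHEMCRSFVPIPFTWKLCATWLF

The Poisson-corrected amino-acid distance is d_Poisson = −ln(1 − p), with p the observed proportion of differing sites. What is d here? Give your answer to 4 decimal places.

Differing sites — 1:N/A; 3:I/N; 8:S/H; 11:L/M; 13:T/R; 22:Q/W; 24:M/L.
p = 7/30 = 0.233333.
d = −ln(1 − 0.233333) = −ln(0.766667) = 0.2657.

0.2657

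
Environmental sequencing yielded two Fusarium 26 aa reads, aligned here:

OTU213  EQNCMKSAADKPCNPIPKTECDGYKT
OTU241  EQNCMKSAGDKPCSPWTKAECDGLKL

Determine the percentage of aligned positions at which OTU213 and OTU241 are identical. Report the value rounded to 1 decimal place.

73.1%

Mismatches occur at site 9 (A/G), site 14 (N/S), site 16 (I/W), site 17 (P/T), site 19 (T/A), site 24 (Y/L), site 26 (T/L).
19 of the 26 sites match, so the percent identity is 19/26 × 100 = 73.1%.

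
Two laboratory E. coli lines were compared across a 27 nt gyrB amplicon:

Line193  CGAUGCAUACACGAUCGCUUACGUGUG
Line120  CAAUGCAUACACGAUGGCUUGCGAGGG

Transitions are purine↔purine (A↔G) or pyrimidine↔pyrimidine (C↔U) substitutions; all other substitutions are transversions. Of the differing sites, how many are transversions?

The sequences differ at positions 2 (G/A, transition), 16 (C/G, transversion), 21 (A/G, transition), 24 (U/A, transversion), 26 (U/G, transversion).
Of the 5 differences, 2 transitions and 3 transversions, so the answer is 3.

3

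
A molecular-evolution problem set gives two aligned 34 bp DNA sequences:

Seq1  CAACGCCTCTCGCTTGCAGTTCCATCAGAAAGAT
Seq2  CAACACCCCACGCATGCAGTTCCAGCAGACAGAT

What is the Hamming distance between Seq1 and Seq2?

Differing sites — 5:G/A; 8:T/C; 10:T/A; 14:T/A; 25:T/G; 30:A/C.
That gives 6 mismatches out of 34 aligned sites, so the Hamming distance is 6.

6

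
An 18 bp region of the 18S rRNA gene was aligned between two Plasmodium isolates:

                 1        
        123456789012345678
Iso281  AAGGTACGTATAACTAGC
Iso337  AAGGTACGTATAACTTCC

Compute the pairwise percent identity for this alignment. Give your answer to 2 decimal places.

The sequences differ at positions 16 (A/T), 17 (G/C).
16 of the 18 sites match, so the percent identity is 16/18 × 100 = 88.89%.

88.89%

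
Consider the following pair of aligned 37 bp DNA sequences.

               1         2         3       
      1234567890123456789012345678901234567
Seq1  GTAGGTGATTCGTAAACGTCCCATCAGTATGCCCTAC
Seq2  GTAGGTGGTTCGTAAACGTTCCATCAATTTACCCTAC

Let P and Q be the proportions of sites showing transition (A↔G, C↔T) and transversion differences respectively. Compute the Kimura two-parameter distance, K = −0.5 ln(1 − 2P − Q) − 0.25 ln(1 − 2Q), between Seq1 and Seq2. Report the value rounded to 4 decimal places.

Mismatches occur at site 8 (A↔G, transition), site 20 (C↔T, transition), site 27 (G↔A, transition), site 29 (A↔T, transversion), site 31 (G↔A, transition).
Of the 5 differences, 4 transitions and 1 transversion over 37 sites: P = 4/37 = 0.108108, Q = 1/37 = 0.027027.
d = −0.5·ln(0.756757) − 0.25·ln(0.945946) = −0.5·(-0.278713) − 0.25·(-0.055570) = 0.1532.

0.1532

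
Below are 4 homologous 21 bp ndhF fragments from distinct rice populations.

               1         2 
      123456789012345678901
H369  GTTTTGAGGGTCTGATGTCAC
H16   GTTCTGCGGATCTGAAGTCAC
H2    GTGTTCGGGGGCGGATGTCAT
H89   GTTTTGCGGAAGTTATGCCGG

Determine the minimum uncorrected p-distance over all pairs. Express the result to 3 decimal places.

Pairwise Hamming distances:
  H369 vs H16: 4
  H369 vs H2: 6
  H369 vs H89: 8
  H16 vs H2: 9
  H16 vs H89: 8
  H2 vs H89: 11
The smallest is 4 mismatches, between H369 and H16; p = 4/21 = 0.190.

0.190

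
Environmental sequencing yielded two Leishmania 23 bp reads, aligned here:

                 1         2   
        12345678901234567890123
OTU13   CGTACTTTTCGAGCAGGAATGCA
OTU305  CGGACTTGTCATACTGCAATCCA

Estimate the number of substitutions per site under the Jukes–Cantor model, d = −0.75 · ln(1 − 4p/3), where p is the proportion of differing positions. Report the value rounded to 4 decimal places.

0.4674

Differing sites — 3:T/G; 8:T/G; 11:G/A; 12:A/T; 13:G/A; 15:A/T; 17:G/C; 21:G/C.
p = 8/23 = 0.347826.
d = −0.75 · ln(1 − (4/3)·0.347826) = −0.75 · ln(0.536232) = −0.75 · (-0.623188) = 0.4674.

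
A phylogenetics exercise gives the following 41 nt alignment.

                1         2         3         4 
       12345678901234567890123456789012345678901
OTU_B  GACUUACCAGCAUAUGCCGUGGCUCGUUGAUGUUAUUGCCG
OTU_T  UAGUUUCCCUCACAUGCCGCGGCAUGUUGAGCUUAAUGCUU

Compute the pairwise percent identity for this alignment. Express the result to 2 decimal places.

65.85%

The sequences differ at positions 1 (G/U), 3 (C/G), 6 (A/U), 9 (A/C), 10 (G/U), 13 (U/C), 20 (U/C), 24 (U/A), 25 (C/U), 31 (U/G), 32 (G/C), 36 (U/A), 40 (C/U), 41 (G/U).
27 of the 41 sites match, so the percent identity is 27/41 × 100 = 65.85%.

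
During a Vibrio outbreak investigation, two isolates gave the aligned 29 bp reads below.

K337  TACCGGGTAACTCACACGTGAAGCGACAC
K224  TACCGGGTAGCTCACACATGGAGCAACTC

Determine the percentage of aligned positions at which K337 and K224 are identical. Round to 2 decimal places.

Mismatches occur at site 10 (A↔G), site 18 (G↔A), site 21 (A↔G), site 25 (G↔A), site 28 (A↔T).
24 of the 29 sites match, so the percent identity is 24/29 × 100 = 82.76%.

82.76%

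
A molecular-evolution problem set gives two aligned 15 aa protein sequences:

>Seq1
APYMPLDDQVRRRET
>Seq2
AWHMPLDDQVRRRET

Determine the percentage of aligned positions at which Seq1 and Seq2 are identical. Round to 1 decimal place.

Differing sites — 2:P/W; 3:Y/H.
13 of the 15 sites match, so the percent identity is 13/15 × 100 = 86.7%.

86.7%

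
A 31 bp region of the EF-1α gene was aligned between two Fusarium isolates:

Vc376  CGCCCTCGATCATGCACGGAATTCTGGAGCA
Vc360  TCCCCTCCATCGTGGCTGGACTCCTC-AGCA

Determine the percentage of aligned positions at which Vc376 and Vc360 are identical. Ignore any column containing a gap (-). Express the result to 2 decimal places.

Excluding the 1 gap column leaves 30 comparable sites.
Differing sites — 1:C/T; 2:G/C; 8:G/C; 12:A/G; 15:C/G; 16:A/C; 17:C/T; 21:A/C; 23:T/C; 26:G/C.
20 of the 30 comparable sites match, so the percent identity is 20/30 × 100 = 66.67%.

66.67%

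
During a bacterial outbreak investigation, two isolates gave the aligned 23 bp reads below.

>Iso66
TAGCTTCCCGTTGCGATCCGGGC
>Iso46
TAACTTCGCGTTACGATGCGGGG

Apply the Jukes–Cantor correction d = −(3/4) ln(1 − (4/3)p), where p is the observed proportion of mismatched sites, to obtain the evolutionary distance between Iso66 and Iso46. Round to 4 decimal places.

The sequences differ at positions 3 (G/A), 8 (C/G), 13 (G/A), 18 (C/G), 23 (C/G).
p = 5/23 = 0.217391.
d = −0.75 · ln(1 − (4/3)·0.217391) = −0.75 · ln(0.710145) = −0.75 · (-0.342286) = 0.2567.

0.2567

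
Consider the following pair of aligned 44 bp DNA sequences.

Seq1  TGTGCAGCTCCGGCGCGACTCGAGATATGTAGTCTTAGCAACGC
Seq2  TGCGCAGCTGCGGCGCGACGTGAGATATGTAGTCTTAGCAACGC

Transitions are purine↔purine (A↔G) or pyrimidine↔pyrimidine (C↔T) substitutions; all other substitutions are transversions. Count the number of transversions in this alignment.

2

Differing sites — 3:T/C (Ti); 10:C/G (Tv); 20:T/G (Tv); 21:C/T (Ti).
Of the 4 differences, 2 transitions and 2 transversions, so the answer is 2.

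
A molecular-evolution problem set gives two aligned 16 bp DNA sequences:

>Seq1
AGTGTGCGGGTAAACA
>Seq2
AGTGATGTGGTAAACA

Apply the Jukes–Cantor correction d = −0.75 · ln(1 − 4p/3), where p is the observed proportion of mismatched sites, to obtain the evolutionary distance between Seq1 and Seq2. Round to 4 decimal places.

Differing sites — 5:T/A; 6:G/T; 7:C/G; 8:G/T.
p = 4/16 = 0.250000.
d = −0.75 · ln(1 − (4/3)·0.250000) = −0.75 · ln(0.666667) = −0.75 · (-0.405465) = 0.3041.

0.3041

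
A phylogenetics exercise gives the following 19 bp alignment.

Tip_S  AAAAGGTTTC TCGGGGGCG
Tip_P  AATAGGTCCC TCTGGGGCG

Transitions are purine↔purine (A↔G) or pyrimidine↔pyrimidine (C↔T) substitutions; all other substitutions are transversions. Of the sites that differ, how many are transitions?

2

The sequences differ at positions 3 (A/T, transversion), 8 (T/C, transition), 9 (T/C, transition), 13 (G/T, transversion).
Of the 4 differences, 2 transitions and 2 transversions, so the answer is 2.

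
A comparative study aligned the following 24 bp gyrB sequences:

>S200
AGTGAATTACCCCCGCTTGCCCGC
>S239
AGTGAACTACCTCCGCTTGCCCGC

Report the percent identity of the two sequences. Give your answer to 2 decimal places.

91.67%

Differing sites — 7:T/C; 12:C/T.
22 of the 24 sites match, so the percent identity is 22/24 × 100 = 91.67%.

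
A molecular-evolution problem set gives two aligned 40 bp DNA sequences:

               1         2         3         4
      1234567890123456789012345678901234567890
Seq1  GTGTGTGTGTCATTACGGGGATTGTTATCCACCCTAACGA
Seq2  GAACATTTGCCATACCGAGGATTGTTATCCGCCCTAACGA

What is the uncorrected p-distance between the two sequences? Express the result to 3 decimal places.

0.250

Differing sites — 2:T/A; 3:G/A; 4:T/C; 5:G/A; 7:G/T; 10:T/C; 14:T/A; 15:A/C; 18:G/A; 31:A/G.
There are 10 differences over 40 sites, so p = 10/40 = 0.250.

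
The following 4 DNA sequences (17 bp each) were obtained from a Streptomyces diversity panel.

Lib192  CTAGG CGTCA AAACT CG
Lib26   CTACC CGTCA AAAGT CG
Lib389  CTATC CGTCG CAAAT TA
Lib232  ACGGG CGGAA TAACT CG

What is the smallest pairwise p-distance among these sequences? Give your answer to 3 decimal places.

Pairwise Hamming distances:
  Lib192 vs Lib26: 3
  Lib192 vs Lib389: 7
  Lib192 vs Lib232: 6
  Lib26 vs Lib389: 6
  Lib26 vs Lib232: 9
  Lib389 vs Lib232: 12
The smallest is 3 mismatches, between Lib192 and Lib26; p = 3/17 = 0.176.

0.176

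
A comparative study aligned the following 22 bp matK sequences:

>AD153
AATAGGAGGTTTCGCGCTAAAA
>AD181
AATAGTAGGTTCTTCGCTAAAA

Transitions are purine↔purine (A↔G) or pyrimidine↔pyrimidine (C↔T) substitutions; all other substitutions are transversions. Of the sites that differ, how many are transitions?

2

The sequences differ at positions 6 (G/T, transversion), 12 (T/C, transition), 13 (C/T, transition), 14 (G/T, transversion).
Of the 4 differences, 2 transitions and 2 transversions, so the answer is 2.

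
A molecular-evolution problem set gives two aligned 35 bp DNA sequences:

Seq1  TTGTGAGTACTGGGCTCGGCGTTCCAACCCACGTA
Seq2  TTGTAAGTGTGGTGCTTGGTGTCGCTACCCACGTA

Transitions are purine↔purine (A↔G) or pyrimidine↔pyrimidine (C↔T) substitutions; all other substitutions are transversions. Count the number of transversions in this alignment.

4

The sequences differ at positions 5 (G/A, transition), 9 (A/G, transition), 10 (C/T, transition), 11 (T/G, transversion), 13 (G/T, transversion), 17 (C/T, transition), 20 (C/T, transition), 23 (T/C, transition), 24 (C/G, transversion), 26 (A/T, transversion).
Of the 10 differences, 6 transitions and 4 transversions, so the answer is 4.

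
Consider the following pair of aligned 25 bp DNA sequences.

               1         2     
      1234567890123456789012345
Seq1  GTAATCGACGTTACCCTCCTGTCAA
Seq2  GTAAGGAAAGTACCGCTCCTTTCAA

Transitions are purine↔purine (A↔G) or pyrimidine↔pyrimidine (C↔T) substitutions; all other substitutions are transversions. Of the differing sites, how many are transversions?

Mismatches occur at site 5 (T/G, transversion), site 6 (C/G, transversion), site 7 (G/A, transition), site 9 (C/A, transversion), site 12 (T/A, transversion), site 13 (A/C, transversion), site 15 (C/G, transversion), site 21 (G/T, transversion).
Of the 8 differences, 1 transition and 7 transversions, so the answer is 7.

7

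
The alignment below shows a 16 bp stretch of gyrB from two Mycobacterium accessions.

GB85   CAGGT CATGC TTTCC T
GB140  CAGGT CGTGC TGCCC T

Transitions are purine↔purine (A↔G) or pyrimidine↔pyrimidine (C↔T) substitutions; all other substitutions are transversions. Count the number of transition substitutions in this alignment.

2

Differing sites — 7:A/G (Ti); 12:T/G (Tv); 13:T/C (Ti).
Of the 3 differences, 2 transitions and 1 transversion, so the answer is 2.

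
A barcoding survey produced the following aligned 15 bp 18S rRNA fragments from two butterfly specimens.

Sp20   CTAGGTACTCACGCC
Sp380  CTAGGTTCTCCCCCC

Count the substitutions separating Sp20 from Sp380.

The sequences differ at positions 7 (A/T), 11 (A/C), 13 (G/C).
That gives 3 mismatches out of 15 aligned sites, so the Hamming distance is 3.

3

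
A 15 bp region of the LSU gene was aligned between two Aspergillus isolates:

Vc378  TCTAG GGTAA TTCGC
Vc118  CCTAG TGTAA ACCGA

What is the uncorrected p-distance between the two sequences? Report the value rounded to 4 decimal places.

The sequences differ at positions 1 (T/C), 6 (G/T), 11 (T/A), 12 (T/C), 15 (C/A).
There are 5 differences over 15 sites, so p = 5/15 = 0.3333.

0.3333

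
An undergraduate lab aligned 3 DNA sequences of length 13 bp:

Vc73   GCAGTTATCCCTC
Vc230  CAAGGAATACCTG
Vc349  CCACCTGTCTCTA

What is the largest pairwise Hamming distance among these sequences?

Pairwise Hamming distances:
  Vc73 vs Vc230: 6
  Vc73 vs Vc349: 6
  Vc230 vs Vc349: 8
The largest is 8, between Vc230 and Vc349.

8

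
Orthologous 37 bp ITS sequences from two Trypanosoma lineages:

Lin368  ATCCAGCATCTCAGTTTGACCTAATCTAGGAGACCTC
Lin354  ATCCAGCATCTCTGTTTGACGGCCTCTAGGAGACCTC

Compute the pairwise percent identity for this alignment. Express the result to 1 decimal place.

86.5%

The sequences differ at positions 13 (A/T), 21 (C/G), 22 (T/G), 23 (A/C), 24 (A/C).
32 of the 37 sites match, so the percent identity is 32/37 × 100 = 86.5%.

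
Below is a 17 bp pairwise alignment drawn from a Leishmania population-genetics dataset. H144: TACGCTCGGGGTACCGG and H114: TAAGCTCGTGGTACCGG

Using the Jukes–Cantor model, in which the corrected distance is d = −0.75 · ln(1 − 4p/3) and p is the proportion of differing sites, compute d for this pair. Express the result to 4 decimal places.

Differing sites — 3:C/A; 9:G/T.
p = 2/17 = 0.117647.
d = −0.75 · ln(1 − (4/3)·0.117647) = −0.75 · ln(0.843137) = −0.75 · (-0.170626) = 0.1280.

0.1280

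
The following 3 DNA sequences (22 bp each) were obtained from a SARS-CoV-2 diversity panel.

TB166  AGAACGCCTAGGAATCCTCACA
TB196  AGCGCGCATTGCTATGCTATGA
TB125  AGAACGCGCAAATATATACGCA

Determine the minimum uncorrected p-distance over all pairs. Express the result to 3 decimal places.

Pairwise Hamming distances:
  TB166 vs TB196: 10
  TB166 vs TB125: 9
  TB196 vs TB125: 13
The smallest is 9 mismatches, between TB166 and TB125; p = 9/22 = 0.409.

0.409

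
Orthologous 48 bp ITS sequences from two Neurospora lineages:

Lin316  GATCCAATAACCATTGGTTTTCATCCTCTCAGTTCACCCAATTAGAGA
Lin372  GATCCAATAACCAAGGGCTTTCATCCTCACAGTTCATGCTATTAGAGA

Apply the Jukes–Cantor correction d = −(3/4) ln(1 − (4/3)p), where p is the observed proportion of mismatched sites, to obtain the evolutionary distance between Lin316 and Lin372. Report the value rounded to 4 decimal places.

0.1622

Mismatches occur at site 14 (T↔A), site 15 (T↔G), site 18 (T↔C), site 29 (T↔A), site 37 (C↔T), site 38 (C↔G), site 40 (A↔T).
p = 7/48 = 0.145833.
d = −0.75 · ln(1 − (4/3)·0.145833) = −0.75 · ln(0.805556) = −0.75 · (-0.216223) = 0.1622.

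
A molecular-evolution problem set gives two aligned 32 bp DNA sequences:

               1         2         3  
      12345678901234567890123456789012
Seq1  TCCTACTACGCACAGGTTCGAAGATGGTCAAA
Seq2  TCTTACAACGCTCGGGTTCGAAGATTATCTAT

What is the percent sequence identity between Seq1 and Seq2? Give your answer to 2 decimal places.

Differing sites — 3:C/T; 7:T/A; 12:A/T; 14:A/G; 26:G/T; 27:G/A; 30:A/T; 32:A/T.
24 of the 32 sites match, so the percent identity is 24/32 × 100 = 75.00%.

75.00%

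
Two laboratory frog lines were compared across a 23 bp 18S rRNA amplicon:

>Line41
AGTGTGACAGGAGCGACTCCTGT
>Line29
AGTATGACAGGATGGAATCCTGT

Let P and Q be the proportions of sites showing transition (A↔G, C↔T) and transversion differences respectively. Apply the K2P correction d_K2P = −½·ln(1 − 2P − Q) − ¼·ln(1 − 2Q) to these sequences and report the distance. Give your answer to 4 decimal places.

0.1981

The sequences differ at positions 4 (G/A, transition), 13 (G/T, transversion), 14 (C/G, transversion), 17 (C/A, transversion).
Of the 4 differences, 1 transition and 3 transversions over 23 sites: P = 1/23 = 0.043478, Q = 3/23 = 0.130435.
d = −0.5·ln(0.782609) − 0.25·ln(0.739130) = −0.5·(-0.245122) − 0.25·(-0.302281) = 0.1981.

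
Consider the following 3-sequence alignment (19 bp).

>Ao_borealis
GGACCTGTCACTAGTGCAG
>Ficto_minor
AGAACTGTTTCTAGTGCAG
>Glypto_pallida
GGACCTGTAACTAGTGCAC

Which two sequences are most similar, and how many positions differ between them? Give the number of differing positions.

Pairwise Hamming distances:
  Ao_borealis vs Ficto_minor: 4
  Ao_borealis vs Glypto_pallida: 2
  Ficto_minor vs Glypto_pallida: 5
The smallest is 2, between Ao_borealis and Glypto_pallida.

2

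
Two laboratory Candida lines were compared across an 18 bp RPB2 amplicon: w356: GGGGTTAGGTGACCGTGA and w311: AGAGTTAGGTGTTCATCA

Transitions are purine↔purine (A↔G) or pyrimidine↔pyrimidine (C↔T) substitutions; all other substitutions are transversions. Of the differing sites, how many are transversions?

2

Differing sites — 1:G/A (Ti); 3:G/A (Ti); 12:A/T (Tv); 13:C/T (Ti); 15:G/A (Ti); 17:G/C (Tv).
Of the 6 differences, 4 transitions and 2 transversions, so the answer is 2.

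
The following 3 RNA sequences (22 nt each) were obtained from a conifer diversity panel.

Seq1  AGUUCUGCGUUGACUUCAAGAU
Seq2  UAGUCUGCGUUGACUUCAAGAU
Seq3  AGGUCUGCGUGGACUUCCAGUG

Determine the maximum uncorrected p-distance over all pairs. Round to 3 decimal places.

Pairwise Hamming distances:
  Seq1 vs Seq2: 3
  Seq1 vs Seq3: 5
  Seq2 vs Seq3: 6
The largest is 6 mismatches, between Seq2 and Seq3; p = 6/22 = 0.273.

0.273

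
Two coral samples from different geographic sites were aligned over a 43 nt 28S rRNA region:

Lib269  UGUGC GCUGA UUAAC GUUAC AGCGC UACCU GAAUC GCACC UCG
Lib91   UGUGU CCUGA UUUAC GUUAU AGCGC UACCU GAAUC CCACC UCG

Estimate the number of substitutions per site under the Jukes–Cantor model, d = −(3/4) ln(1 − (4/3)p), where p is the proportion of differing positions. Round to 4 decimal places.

Differing sites — 5:C/U; 6:G/C; 13:A/U; 20:C/U; 36:G/C.
p = 5/43 = 0.116279.
d = −0.75 · ln(1 − (4/3)·0.116279) = −0.75 · ln(0.844961) = −0.75 · (-0.168465) = 0.1263.

0.1263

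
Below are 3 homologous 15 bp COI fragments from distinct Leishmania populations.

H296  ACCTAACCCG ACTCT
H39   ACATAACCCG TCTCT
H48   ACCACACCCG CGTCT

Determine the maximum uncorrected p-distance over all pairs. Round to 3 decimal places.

0.333

Pairwise Hamming distances:
  H296 vs H39: 2
  H296 vs H48: 4
  H39 vs H48: 5
The largest is 5 mismatches, between H39 and H48; p = 5/15 = 0.333.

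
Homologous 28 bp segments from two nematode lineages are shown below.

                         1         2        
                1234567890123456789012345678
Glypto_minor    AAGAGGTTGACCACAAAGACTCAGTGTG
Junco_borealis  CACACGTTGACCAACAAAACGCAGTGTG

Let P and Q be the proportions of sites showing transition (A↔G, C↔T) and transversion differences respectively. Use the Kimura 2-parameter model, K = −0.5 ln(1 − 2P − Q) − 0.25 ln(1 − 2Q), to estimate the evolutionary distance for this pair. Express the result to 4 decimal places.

0.3081

Differing sites — 1:A/C (Tv); 3:G/C (Tv); 5:G/C (Tv); 14:C/A (Tv); 15:A/C (Tv); 18:G/A (Ti); 21:T/G (Tv).
Of the 7 differences, 1 transition and 6 transversions over 28 sites: P = 1/28 = 0.035714, Q = 6/28 = 0.214286.
d = −0.5·ln(0.714286) − 0.25·ln(0.571428) = −0.5·(-0.336472) − 0.25·(-0.559617) = 0.3081.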